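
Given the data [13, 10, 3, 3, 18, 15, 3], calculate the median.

10

Step 1: Sort the data in ascending order: [3, 3, 3, 10, 13, 15, 18]
Step 2: The number of values is n = 7.
Step 3: Since n is odd, the median is the middle value at position 4: 10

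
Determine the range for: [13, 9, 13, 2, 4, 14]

12

Step 1: Identify the maximum value: max = 14
Step 2: Identify the minimum value: min = 2
Step 3: Range = max - min = 14 - 2 = 12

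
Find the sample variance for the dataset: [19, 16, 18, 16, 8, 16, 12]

14.3333

Step 1: Compute the mean: (19 + 16 + 18 + 16 + 8 + 16 + 12) / 7 = 15
Step 2: Compute squared deviations from the mean:
  (19 - 15)^2 = 16
  (16 - 15)^2 = 1
  (18 - 15)^2 = 9
  (16 - 15)^2 = 1
  (8 - 15)^2 = 49
  (16 - 15)^2 = 1
  (12 - 15)^2 = 9
Step 3: Sum of squared deviations = 86
Step 4: Sample variance = 86 / 6 = 14.3333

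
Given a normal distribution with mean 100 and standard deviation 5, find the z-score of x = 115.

3

Step 1: Recall the z-score formula: z = (x - mu) / sigma
Step 2: Substitute values: z = (115 - 100) / 5
Step 3: z = 15 / 5 = 3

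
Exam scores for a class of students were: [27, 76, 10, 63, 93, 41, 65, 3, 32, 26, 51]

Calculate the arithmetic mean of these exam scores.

44.2727

Step 1: Sum all values: 27 + 76 + 10 + 63 + 93 + 41 + 65 + 3 + 32 + 26 + 51 = 487
Step 2: Count the number of values: n = 11
Step 3: Mean = sum / n = 487 / 11 = 44.2727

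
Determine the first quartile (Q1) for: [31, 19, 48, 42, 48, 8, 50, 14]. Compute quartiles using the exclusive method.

15.25

Step 1: Sort the data: [8, 14, 19, 31, 42, 48, 48, 50]
Step 2: n = 8
Step 3: Using the exclusive quartile method:
  Q1 = 15.25
  Q2 (median) = 36.5
  Q3 = 48
  IQR = Q3 - Q1 = 48 - 15.25 = 32.75
Step 4: Q1 = 15.25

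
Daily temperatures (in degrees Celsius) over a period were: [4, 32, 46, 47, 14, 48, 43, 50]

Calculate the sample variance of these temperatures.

304.5714

Step 1: Compute the mean: (4 + 32 + 46 + 47 + 14 + 48 + 43 + 50) / 8 = 35.5
Step 2: Compute squared deviations from the mean:
  (4 - 35.5)^2 = 992.25
  (32 - 35.5)^2 = 12.25
  (46 - 35.5)^2 = 110.25
  (47 - 35.5)^2 = 132.25
  (14 - 35.5)^2 = 462.25
  (48 - 35.5)^2 = 156.25
  (43 - 35.5)^2 = 56.25
  (50 - 35.5)^2 = 210.25
Step 3: Sum of squared deviations = 2132
Step 4: Sample variance = 2132 / 7 = 304.5714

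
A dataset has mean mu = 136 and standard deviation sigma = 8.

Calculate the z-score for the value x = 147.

1.375

Step 1: Recall the z-score formula: z = (x - mu) / sigma
Step 2: Substitute values: z = (147 - 136) / 8
Step 3: z = 11 / 8 = 1.375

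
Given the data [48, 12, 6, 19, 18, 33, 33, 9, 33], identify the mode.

33

Step 1: Count the frequency of each value:
  6: appears 1 time(s)
  9: appears 1 time(s)
  12: appears 1 time(s)
  18: appears 1 time(s)
  19: appears 1 time(s)
  33: appears 3 time(s)
  48: appears 1 time(s)
Step 2: The value 33 appears most frequently (3 times).
Step 3: Mode = 33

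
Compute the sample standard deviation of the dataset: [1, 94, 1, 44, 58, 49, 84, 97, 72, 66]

34.1702

Step 1: Compute the mean: 56.6
Step 2: Sum of squared deviations from the mean: 10508.4
Step 3: Sample variance = 10508.4 / 9 = 1167.6
Step 4: Standard deviation = sqrt(1167.6) = 34.1702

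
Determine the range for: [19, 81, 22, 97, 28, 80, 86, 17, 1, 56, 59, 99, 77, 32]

98

Step 1: Identify the maximum value: max = 99
Step 2: Identify the minimum value: min = 1
Step 3: Range = max - min = 99 - 1 = 98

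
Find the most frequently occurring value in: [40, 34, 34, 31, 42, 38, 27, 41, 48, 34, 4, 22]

34

Step 1: Count the frequency of each value:
  4: appears 1 time(s)
  22: appears 1 time(s)
  27: appears 1 time(s)
  31: appears 1 time(s)
  34: appears 3 time(s)
  38: appears 1 time(s)
  40: appears 1 time(s)
  41: appears 1 time(s)
  42: appears 1 time(s)
  48: appears 1 time(s)
Step 2: The value 34 appears most frequently (3 times).
Step 3: Mode = 34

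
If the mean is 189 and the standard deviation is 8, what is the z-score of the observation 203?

1.75

Step 1: Recall the z-score formula: z = (x - mu) / sigma
Step 2: Substitute values: z = (203 - 189) / 8
Step 3: z = 14 / 8 = 1.75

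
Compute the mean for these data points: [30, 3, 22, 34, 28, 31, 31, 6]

23.125

Step 1: Sum all values: 30 + 3 + 22 + 34 + 28 + 31 + 31 + 6 = 185
Step 2: Count the number of values: n = 8
Step 3: Mean = sum / n = 185 / 8 = 23.125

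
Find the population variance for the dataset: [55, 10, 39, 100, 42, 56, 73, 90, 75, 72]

632.96

Step 1: Compute the mean: (55 + 10 + 39 + 100 + 42 + 56 + 73 + 90 + 75 + 72) / 10 = 61.2
Step 2: Compute squared deviations from the mean:
  (55 - 61.2)^2 = 38.44
  (10 - 61.2)^2 = 2621.44
  (39 - 61.2)^2 = 492.84
  (100 - 61.2)^2 = 1505.44
  (42 - 61.2)^2 = 368.64
  (56 - 61.2)^2 = 27.04
  (73 - 61.2)^2 = 139.24
  (90 - 61.2)^2 = 829.44
  (75 - 61.2)^2 = 190.44
  (72 - 61.2)^2 = 116.64
Step 3: Sum of squared deviations = 6329.6
Step 4: Population variance = 6329.6 / 10 = 632.96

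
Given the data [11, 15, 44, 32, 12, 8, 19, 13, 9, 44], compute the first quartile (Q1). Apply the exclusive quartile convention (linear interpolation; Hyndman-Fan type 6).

10.5

Step 1: Sort the data: [8, 9, 11, 12, 13, 15, 19, 32, 44, 44]
Step 2: n = 10
Step 3: Using the exclusive quartile method:
  Q1 = 10.5
  Q2 (median) = 14
  Q3 = 35
  IQR = Q3 - Q1 = 35 - 10.5 = 24.5
Step 4: Q1 = 10.5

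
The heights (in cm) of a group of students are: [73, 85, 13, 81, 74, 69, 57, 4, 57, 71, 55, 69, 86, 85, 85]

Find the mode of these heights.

85

Step 1: Count the frequency of each value:
  4: appears 1 time(s)
  13: appears 1 time(s)
  55: appears 1 time(s)
  57: appears 2 time(s)
  69: appears 2 time(s)
  71: appears 1 time(s)
  73: appears 1 time(s)
  74: appears 1 time(s)
  81: appears 1 time(s)
  85: appears 3 time(s)
  86: appears 1 time(s)
Step 2: The value 85 appears most frequently (3 times).
Step 3: Mode = 85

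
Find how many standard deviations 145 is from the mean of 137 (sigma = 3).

2.6667

Step 1: Recall the z-score formula: z = (x - mu) / sigma
Step 2: Substitute values: z = (145 - 137) / 3
Step 3: z = 8 / 3 = 2.6667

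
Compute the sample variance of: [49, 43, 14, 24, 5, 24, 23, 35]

212.9821

Step 1: Compute the mean: (49 + 43 + 14 + 24 + 5 + 24 + 23 + 35) / 8 = 27.125
Step 2: Compute squared deviations from the mean:
  (49 - 27.125)^2 = 478.5156
  (43 - 27.125)^2 = 252.0156
  (14 - 27.125)^2 = 172.2656
  (24 - 27.125)^2 = 9.7656
  (5 - 27.125)^2 = 489.5156
  (24 - 27.125)^2 = 9.7656
  (23 - 27.125)^2 = 17.0156
  (35 - 27.125)^2 = 62.0156
Step 3: Sum of squared deviations = 1490.875
Step 4: Sample variance = 1490.875 / 7 = 212.9821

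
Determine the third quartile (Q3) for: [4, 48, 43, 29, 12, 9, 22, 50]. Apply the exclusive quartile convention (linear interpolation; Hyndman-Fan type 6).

46.75

Step 1: Sort the data: [4, 9, 12, 22, 29, 43, 48, 50]
Step 2: n = 8
Step 3: Using the exclusive quartile method:
  Q1 = 9.75
  Q2 (median) = 25.5
  Q3 = 46.75
  IQR = Q3 - Q1 = 46.75 - 9.75 = 37
Step 4: Q3 = 46.75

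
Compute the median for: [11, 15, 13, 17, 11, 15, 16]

15

Step 1: Sort the data in ascending order: [11, 11, 13, 15, 15, 16, 17]
Step 2: The number of values is n = 7.
Step 3: Since n is odd, the median is the middle value at position 4: 15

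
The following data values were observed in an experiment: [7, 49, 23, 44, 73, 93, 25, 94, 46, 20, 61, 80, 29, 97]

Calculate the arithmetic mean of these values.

52.9286

Step 1: Sum all values: 7 + 49 + 23 + 44 + 73 + 93 + 25 + 94 + 46 + 20 + 61 + 80 + 29 + 97 = 741
Step 2: Count the number of values: n = 14
Step 3: Mean = sum / n = 741 / 14 = 52.9286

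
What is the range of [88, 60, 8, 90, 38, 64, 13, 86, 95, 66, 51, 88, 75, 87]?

87

Step 1: Identify the maximum value: max = 95
Step 2: Identify the minimum value: min = 8
Step 3: Range = max - min = 95 - 8 = 87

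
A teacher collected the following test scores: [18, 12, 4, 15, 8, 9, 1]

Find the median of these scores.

9

Step 1: Sort the data in ascending order: [1, 4, 8, 9, 12, 15, 18]
Step 2: The number of values is n = 7.
Step 3: Since n is odd, the median is the middle value at position 4: 9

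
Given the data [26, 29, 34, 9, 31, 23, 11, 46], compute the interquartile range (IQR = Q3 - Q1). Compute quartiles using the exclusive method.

19.25

Step 1: Sort the data: [9, 11, 23, 26, 29, 31, 34, 46]
Step 2: n = 8
Step 3: Using the exclusive quartile method:
  Q1 = 14
  Q2 (median) = 27.5
  Q3 = 33.25
  IQR = Q3 - Q1 = 33.25 - 14 = 19.25
Step 4: IQR = 19.25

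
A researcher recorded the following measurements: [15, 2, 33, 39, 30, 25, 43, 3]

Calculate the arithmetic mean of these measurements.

23.75

Step 1: Sum all values: 15 + 2 + 33 + 39 + 30 + 25 + 43 + 3 = 190
Step 2: Count the number of values: n = 8
Step 3: Mean = sum / n = 190 / 8 = 23.75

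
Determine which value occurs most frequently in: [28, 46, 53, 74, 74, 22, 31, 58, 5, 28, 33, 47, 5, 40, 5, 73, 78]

5

Step 1: Count the frequency of each value:
  5: appears 3 time(s)
  22: appears 1 time(s)
  28: appears 2 time(s)
  31: appears 1 time(s)
  33: appears 1 time(s)
  40: appears 1 time(s)
  46: appears 1 time(s)
  47: appears 1 time(s)
  53: appears 1 time(s)
  58: appears 1 time(s)
  73: appears 1 time(s)
  74: appears 2 time(s)
  78: appears 1 time(s)
Step 2: The value 5 appears most frequently (3 times).
Step 3: Mode = 5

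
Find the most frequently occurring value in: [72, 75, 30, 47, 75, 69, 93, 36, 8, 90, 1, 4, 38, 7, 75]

75

Step 1: Count the frequency of each value:
  1: appears 1 time(s)
  4: appears 1 time(s)
  7: appears 1 time(s)
  8: appears 1 time(s)
  30: appears 1 time(s)
  36: appears 1 time(s)
  38: appears 1 time(s)
  47: appears 1 time(s)
  69: appears 1 time(s)
  72: appears 1 time(s)
  75: appears 3 time(s)
  90: appears 1 time(s)
  93: appears 1 time(s)
Step 2: The value 75 appears most frequently (3 times).
Step 3: Mode = 75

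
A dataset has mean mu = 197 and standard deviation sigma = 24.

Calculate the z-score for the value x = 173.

-1

Step 1: Recall the z-score formula: z = (x - mu) / sigma
Step 2: Substitute values: z = (173 - 197) / 24
Step 3: z = -24 / 24 = -1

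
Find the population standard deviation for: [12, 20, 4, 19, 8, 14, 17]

5.4473

Step 1: Compute the mean: 13.4286
Step 2: Sum of squared deviations from the mean: 207.7143
Step 3: Population variance = 207.7143 / 7 = 29.6735
Step 4: Standard deviation = sqrt(29.6735) = 5.4473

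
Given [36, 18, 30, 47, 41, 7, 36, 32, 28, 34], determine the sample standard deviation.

11.4061

Step 1: Compute the mean: 30.9
Step 2: Sum of squared deviations from the mean: 1170.9
Step 3: Sample variance = 1170.9 / 9 = 130.1
Step 4: Standard deviation = sqrt(130.1) = 11.4061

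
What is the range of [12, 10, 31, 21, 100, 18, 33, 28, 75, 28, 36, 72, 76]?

90

Step 1: Identify the maximum value: max = 100
Step 2: Identify the minimum value: min = 10
Step 3: Range = max - min = 100 - 10 = 90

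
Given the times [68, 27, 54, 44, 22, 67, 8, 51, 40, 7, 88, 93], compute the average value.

47.4167

Step 1: Sum all values: 68 + 27 + 54 + 44 + 22 + 67 + 8 + 51 + 40 + 7 + 88 + 93 = 569
Step 2: Count the number of values: n = 12
Step 3: Mean = sum / n = 569 / 12 = 47.4167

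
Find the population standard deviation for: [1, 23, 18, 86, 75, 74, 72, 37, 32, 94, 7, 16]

31.9073

Step 1: Compute the mean: 44.5833
Step 2: Sum of squared deviations from the mean: 12216.9167
Step 3: Population variance = 12216.9167 / 12 = 1018.0764
Step 4: Standard deviation = sqrt(1018.0764) = 31.9073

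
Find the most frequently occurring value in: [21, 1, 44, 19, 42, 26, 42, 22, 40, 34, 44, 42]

42

Step 1: Count the frequency of each value:
  1: appears 1 time(s)
  19: appears 1 time(s)
  21: appears 1 time(s)
  22: appears 1 time(s)
  26: appears 1 time(s)
  34: appears 1 time(s)
  40: appears 1 time(s)
  42: appears 3 time(s)
  44: appears 2 time(s)
Step 2: The value 42 appears most frequently (3 times).
Step 3: Mode = 42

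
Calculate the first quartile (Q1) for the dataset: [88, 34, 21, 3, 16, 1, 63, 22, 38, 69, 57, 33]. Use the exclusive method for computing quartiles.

17.25

Step 1: Sort the data: [1, 3, 16, 21, 22, 33, 34, 38, 57, 63, 69, 88]
Step 2: n = 12
Step 3: Using the exclusive quartile method:
  Q1 = 17.25
  Q2 (median) = 33.5
  Q3 = 61.5
  IQR = Q3 - Q1 = 61.5 - 17.25 = 44.25
Step 4: Q1 = 17.25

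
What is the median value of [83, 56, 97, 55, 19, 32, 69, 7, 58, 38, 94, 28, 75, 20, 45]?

55

Step 1: Sort the data in ascending order: [7, 19, 20, 28, 32, 38, 45, 55, 56, 58, 69, 75, 83, 94, 97]
Step 2: The number of values is n = 15.
Step 3: Since n is odd, the median is the middle value at position 8: 55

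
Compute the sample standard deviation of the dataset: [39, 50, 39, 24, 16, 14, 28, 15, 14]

13.3614

Step 1: Compute the mean: 26.5556
Step 2: Sum of squared deviations from the mean: 1428.2222
Step 3: Sample variance = 1428.2222 / 8 = 178.5278
Step 4: Standard deviation = sqrt(178.5278) = 13.3614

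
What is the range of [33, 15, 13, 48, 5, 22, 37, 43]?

43

Step 1: Identify the maximum value: max = 48
Step 2: Identify the minimum value: min = 5
Step 3: Range = max - min = 48 - 5 = 43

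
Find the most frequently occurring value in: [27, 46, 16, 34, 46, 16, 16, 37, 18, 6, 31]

16

Step 1: Count the frequency of each value:
  6: appears 1 time(s)
  16: appears 3 time(s)
  18: appears 1 time(s)
  27: appears 1 time(s)
  31: appears 1 time(s)
  34: appears 1 time(s)
  37: appears 1 time(s)
  46: appears 2 time(s)
Step 2: The value 16 appears most frequently (3 times).
Step 3: Mode = 16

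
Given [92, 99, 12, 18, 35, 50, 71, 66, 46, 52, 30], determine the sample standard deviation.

28.169

Step 1: Compute the mean: 51.9091
Step 2: Sum of squared deviations from the mean: 7934.9091
Step 3: Sample variance = 7934.9091 / 10 = 793.4909
Step 4: Standard deviation = sqrt(793.4909) = 28.169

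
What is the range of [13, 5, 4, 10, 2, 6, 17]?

15

Step 1: Identify the maximum value: max = 17
Step 2: Identify the minimum value: min = 2
Step 3: Range = max - min = 17 - 2 = 15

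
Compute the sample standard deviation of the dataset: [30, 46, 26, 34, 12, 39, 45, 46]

11.9134

Step 1: Compute the mean: 34.75
Step 2: Sum of squared deviations from the mean: 993.5
Step 3: Sample variance = 993.5 / 7 = 141.9286
Step 4: Standard deviation = sqrt(141.9286) = 11.9134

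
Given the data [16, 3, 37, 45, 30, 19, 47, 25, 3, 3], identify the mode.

3

Step 1: Count the frequency of each value:
  3: appears 3 time(s)
  16: appears 1 time(s)
  19: appears 1 time(s)
  25: appears 1 time(s)
  30: appears 1 time(s)
  37: appears 1 time(s)
  45: appears 1 time(s)
  47: appears 1 time(s)
Step 2: The value 3 appears most frequently (3 times).
Step 3: Mode = 3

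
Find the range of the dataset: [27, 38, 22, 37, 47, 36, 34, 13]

34

Step 1: Identify the maximum value: max = 47
Step 2: Identify the minimum value: min = 13
Step 3: Range = max - min = 47 - 13 = 34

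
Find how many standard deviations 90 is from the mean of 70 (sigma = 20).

1

Step 1: Recall the z-score formula: z = (x - mu) / sigma
Step 2: Substitute values: z = (90 - 70) / 20
Step 3: z = 20 / 20 = 1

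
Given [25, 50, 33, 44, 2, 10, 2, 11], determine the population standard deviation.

17.5459

Step 1: Compute the mean: 22.125
Step 2: Sum of squared deviations from the mean: 2462.875
Step 3: Population variance = 2462.875 / 8 = 307.8594
Step 4: Standard deviation = sqrt(307.8594) = 17.5459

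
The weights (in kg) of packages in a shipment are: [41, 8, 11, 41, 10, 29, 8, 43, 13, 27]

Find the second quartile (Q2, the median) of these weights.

20

Step 1: Sort the data: [8, 8, 10, 11, 13, 27, 29, 41, 41, 43]
Step 2: n = 10
Step 3: Q2 is the median. Since n is even, it is the average of the values at positions 5 and 6:
  Q2 = (13 + 27) / 2 = 20
Step 4: Q2 = 20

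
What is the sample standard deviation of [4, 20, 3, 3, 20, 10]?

8.1731

Step 1: Compute the mean: 10
Step 2: Sum of squared deviations from the mean: 334
Step 3: Sample variance = 334 / 5 = 66.8
Step 4: Standard deviation = sqrt(66.8) = 8.1731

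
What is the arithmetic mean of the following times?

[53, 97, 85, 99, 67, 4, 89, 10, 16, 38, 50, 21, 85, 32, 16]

50.8

Step 1: Sum all values: 53 + 97 + 85 + 99 + 67 + 4 + 89 + 10 + 16 + 38 + 50 + 21 + 85 + 32 + 16 = 762
Step 2: Count the number of values: n = 15
Step 3: Mean = sum / n = 762 / 15 = 50.8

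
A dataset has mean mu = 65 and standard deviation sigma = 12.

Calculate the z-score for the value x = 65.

0

Step 1: Recall the z-score formula: z = (x - mu) / sigma
Step 2: Substitute values: z = (65 - 65) / 12
Step 3: z = 0 / 12 = 0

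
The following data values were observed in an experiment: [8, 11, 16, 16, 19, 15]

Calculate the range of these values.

11

Step 1: Identify the maximum value: max = 19
Step 2: Identify the minimum value: min = 8
Step 3: Range = max - min = 19 - 8 = 11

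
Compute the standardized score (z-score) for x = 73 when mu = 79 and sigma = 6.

-1

Step 1: Recall the z-score formula: z = (x - mu) / sigma
Step 2: Substitute values: z = (73 - 79) / 6
Step 3: z = -6 / 6 = -1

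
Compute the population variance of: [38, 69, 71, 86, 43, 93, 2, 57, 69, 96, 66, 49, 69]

589.8225

Step 1: Compute the mean: (38 + 69 + 71 + 86 + 43 + 93 + 2 + 57 + 69 + 96 + 66 + 49 + 69) / 13 = 62.1538
Step 2: Compute squared deviations from the mean:
  (38 - 62.1538)^2 = 583.4083
  (69 - 62.1538)^2 = 46.8698
  (71 - 62.1538)^2 = 78.2544
  (86 - 62.1538)^2 = 568.6391
  (43 - 62.1538)^2 = 366.8698
  (93 - 62.1538)^2 = 951.4852
  (2 - 62.1538)^2 = 3618.4852
  (57 - 62.1538)^2 = 26.5621
  (69 - 62.1538)^2 = 46.8698
  (96 - 62.1538)^2 = 1145.5621
  (66 - 62.1538)^2 = 14.7929
  (49 - 62.1538)^2 = 173.0237
  (69 - 62.1538)^2 = 46.8698
Step 3: Sum of squared deviations = 7667.6923
Step 4: Population variance = 7667.6923 / 13 = 589.8225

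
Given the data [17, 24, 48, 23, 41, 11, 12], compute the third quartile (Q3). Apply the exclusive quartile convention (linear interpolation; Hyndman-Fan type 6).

41

Step 1: Sort the data: [11, 12, 17, 23, 24, 41, 48]
Step 2: n = 7
Step 3: Using the exclusive quartile method:
  Q1 = 12
  Q2 (median) = 23
  Q3 = 41
  IQR = Q3 - Q1 = 41 - 12 = 29
Step 4: Q3 = 41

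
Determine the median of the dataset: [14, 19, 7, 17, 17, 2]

15.5

Step 1: Sort the data in ascending order: [2, 7, 14, 17, 17, 19]
Step 2: The number of values is n = 6.
Step 3: Since n is even, the median is the average of positions 3 and 4:
  Median = (14 + 17) / 2 = 15.5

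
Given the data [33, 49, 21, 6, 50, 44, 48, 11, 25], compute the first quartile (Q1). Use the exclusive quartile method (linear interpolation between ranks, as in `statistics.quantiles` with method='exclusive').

16

Step 1: Sort the data: [6, 11, 21, 25, 33, 44, 48, 49, 50]
Step 2: n = 9
Step 3: Using the exclusive quartile method:
  Q1 = 16
  Q2 (median) = 33
  Q3 = 48.5
  IQR = Q3 - Q1 = 48.5 - 16 = 32.5
Step 4: Q1 = 16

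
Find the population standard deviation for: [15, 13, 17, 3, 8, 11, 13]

4.3378

Step 1: Compute the mean: 11.4286
Step 2: Sum of squared deviations from the mean: 131.7143
Step 3: Population variance = 131.7143 / 7 = 18.8163
Step 4: Standard deviation = sqrt(18.8163) = 4.3378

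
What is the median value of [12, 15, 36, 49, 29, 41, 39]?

36

Step 1: Sort the data in ascending order: [12, 15, 29, 36, 39, 41, 49]
Step 2: The number of values is n = 7.
Step 3: Since n is odd, the median is the middle value at position 4: 36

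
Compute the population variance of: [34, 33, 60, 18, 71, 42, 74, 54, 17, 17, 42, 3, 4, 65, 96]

714.2667

Step 1: Compute the mean: (34 + 33 + 60 + 18 + 71 + 42 + 74 + 54 + 17 + 17 + 42 + 3 + 4 + 65 + 96) / 15 = 42
Step 2: Compute squared deviations from the mean:
  (34 - 42)^2 = 64
  (33 - 42)^2 = 81
  (60 - 42)^2 = 324
  (18 - 42)^2 = 576
  (71 - 42)^2 = 841
  (42 - 42)^2 = 0
  (74 - 42)^2 = 1024
  (54 - 42)^2 = 144
  (17 - 42)^2 = 625
  (17 - 42)^2 = 625
  (42 - 42)^2 = 0
  (3 - 42)^2 = 1521
  (4 - 42)^2 = 1444
  (65 - 42)^2 = 529
  (96 - 42)^2 = 2916
Step 3: Sum of squared deviations = 10714
Step 4: Population variance = 10714 / 15 = 714.2667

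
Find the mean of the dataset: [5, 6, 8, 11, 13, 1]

7.3333

Step 1: Sum all values: 5 + 6 + 8 + 11 + 13 + 1 = 44
Step 2: Count the number of values: n = 6
Step 3: Mean = sum / n = 44 / 6 = 7.3333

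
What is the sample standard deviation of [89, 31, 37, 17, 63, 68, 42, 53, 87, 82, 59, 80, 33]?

23.6854

Step 1: Compute the mean: 57
Step 2: Sum of squared deviations from the mean: 6732
Step 3: Sample variance = 6732 / 12 = 561
Step 4: Standard deviation = sqrt(561) = 23.6854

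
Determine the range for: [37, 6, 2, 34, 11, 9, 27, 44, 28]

42

Step 1: Identify the maximum value: max = 44
Step 2: Identify the minimum value: min = 2
Step 3: Range = max - min = 44 - 2 = 42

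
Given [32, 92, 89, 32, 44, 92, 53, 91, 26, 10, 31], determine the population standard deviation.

29.8475

Step 1: Compute the mean: 53.8182
Step 2: Sum of squared deviations from the mean: 9799.6364
Step 3: Population variance = 9799.6364 / 11 = 890.876
Step 4: Standard deviation = sqrt(890.876) = 29.8475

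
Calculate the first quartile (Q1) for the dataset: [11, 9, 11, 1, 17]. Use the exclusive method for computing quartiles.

5

Step 1: Sort the data: [1, 9, 11, 11, 17]
Step 2: n = 5
Step 3: Using the exclusive quartile method:
  Q1 = 5
  Q2 (median) = 11
  Q3 = 14
  IQR = Q3 - Q1 = 14 - 5 = 9
Step 4: Q1 = 5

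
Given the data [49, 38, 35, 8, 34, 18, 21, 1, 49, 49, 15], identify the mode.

49

Step 1: Count the frequency of each value:
  1: appears 1 time(s)
  8: appears 1 time(s)
  15: appears 1 time(s)
  18: appears 1 time(s)
  21: appears 1 time(s)
  34: appears 1 time(s)
  35: appears 1 time(s)
  38: appears 1 time(s)
  49: appears 3 time(s)
Step 2: The value 49 appears most frequently (3 times).
Step 3: Mode = 49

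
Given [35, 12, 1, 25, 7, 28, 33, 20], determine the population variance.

134.6094

Step 1: Compute the mean: (35 + 12 + 1 + 25 + 7 + 28 + 33 + 20) / 8 = 20.125
Step 2: Compute squared deviations from the mean:
  (35 - 20.125)^2 = 221.2656
  (12 - 20.125)^2 = 66.0156
  (1 - 20.125)^2 = 365.7656
  (25 - 20.125)^2 = 23.7656
  (7 - 20.125)^2 = 172.2656
  (28 - 20.125)^2 = 62.0156
  (33 - 20.125)^2 = 165.7656
  (20 - 20.125)^2 = 0.0156
Step 3: Sum of squared deviations = 1076.875
Step 4: Population variance = 1076.875 / 8 = 134.6094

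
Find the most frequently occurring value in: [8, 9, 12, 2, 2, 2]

2

Step 1: Count the frequency of each value:
  2: appears 3 time(s)
  8: appears 1 time(s)
  9: appears 1 time(s)
  12: appears 1 time(s)
Step 2: The value 2 appears most frequently (3 times).
Step 3: Mode = 2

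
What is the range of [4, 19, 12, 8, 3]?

16

Step 1: Identify the maximum value: max = 19
Step 2: Identify the minimum value: min = 3
Step 3: Range = max - min = 19 - 3 = 16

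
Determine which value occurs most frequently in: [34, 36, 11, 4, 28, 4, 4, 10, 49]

4

Step 1: Count the frequency of each value:
  4: appears 3 time(s)
  10: appears 1 time(s)
  11: appears 1 time(s)
  28: appears 1 time(s)
  34: appears 1 time(s)
  36: appears 1 time(s)
  49: appears 1 time(s)
Step 2: The value 4 appears most frequently (3 times).
Step 3: Mode = 4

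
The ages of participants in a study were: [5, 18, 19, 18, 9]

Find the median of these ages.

18

Step 1: Sort the data in ascending order: [5, 9, 18, 18, 19]
Step 2: The number of values is n = 5.
Step 3: Since n is odd, the median is the middle value at position 3: 18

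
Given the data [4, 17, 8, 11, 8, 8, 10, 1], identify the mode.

8

Step 1: Count the frequency of each value:
  1: appears 1 time(s)
  4: appears 1 time(s)
  8: appears 3 time(s)
  10: appears 1 time(s)
  11: appears 1 time(s)
  17: appears 1 time(s)
Step 2: The value 8 appears most frequently (3 times).
Step 3: Mode = 8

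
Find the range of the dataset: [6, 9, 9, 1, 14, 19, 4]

18

Step 1: Identify the maximum value: max = 19
Step 2: Identify the minimum value: min = 1
Step 3: Range = max - min = 19 - 1 = 18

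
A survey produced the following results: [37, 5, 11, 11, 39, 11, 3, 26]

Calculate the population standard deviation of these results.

13.2612

Step 1: Compute the mean: 17.875
Step 2: Sum of squared deviations from the mean: 1406.875
Step 3: Population variance = 1406.875 / 8 = 175.8594
Step 4: Standard deviation = sqrt(175.8594) = 13.2612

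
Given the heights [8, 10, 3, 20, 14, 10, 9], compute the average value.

10.5714

Step 1: Sum all values: 8 + 10 + 3 + 20 + 14 + 10 + 9 = 74
Step 2: Count the number of values: n = 7
Step 3: Mean = sum / n = 74 / 7 = 10.5714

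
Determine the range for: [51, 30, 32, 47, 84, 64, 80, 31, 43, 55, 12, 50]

72

Step 1: Identify the maximum value: max = 84
Step 2: Identify the minimum value: min = 12
Step 3: Range = max - min = 84 - 12 = 72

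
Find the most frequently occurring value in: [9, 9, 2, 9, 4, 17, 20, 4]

9

Step 1: Count the frequency of each value:
  2: appears 1 time(s)
  4: appears 2 time(s)
  9: appears 3 time(s)
  17: appears 1 time(s)
  20: appears 1 time(s)
Step 2: The value 9 appears most frequently (3 times).
Step 3: Mode = 9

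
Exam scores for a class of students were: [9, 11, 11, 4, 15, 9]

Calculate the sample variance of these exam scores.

12.9667

Step 1: Compute the mean: (9 + 11 + 11 + 4 + 15 + 9) / 6 = 9.8333
Step 2: Compute squared deviations from the mean:
  (9 - 9.8333)^2 = 0.6944
  (11 - 9.8333)^2 = 1.3611
  (11 - 9.8333)^2 = 1.3611
  (4 - 9.8333)^2 = 34.0278
  (15 - 9.8333)^2 = 26.6944
  (9 - 9.8333)^2 = 0.6944
Step 3: Sum of squared deviations = 64.8333
Step 4: Sample variance = 64.8333 / 5 = 12.9667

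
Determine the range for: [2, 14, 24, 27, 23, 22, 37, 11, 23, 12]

35

Step 1: Identify the maximum value: max = 37
Step 2: Identify the minimum value: min = 2
Step 3: Range = max - min = 37 - 2 = 35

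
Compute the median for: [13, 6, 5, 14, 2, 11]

8.5

Step 1: Sort the data in ascending order: [2, 5, 6, 11, 13, 14]
Step 2: The number of values is n = 6.
Step 3: Since n is even, the median is the average of positions 3 and 4:
  Median = (6 + 11) / 2 = 8.5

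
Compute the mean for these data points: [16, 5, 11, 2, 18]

10.4

Step 1: Sum all values: 16 + 5 + 11 + 2 + 18 = 52
Step 2: Count the number of values: n = 5
Step 3: Mean = sum / n = 52 / 5 = 10.4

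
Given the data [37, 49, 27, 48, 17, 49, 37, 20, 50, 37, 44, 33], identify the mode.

37

Step 1: Count the frequency of each value:
  17: appears 1 time(s)
  20: appears 1 time(s)
  27: appears 1 time(s)
  33: appears 1 time(s)
  37: appears 3 time(s)
  44: appears 1 time(s)
  48: appears 1 time(s)
  49: appears 2 time(s)
  50: appears 1 time(s)
Step 2: The value 37 appears most frequently (3 times).
Step 3: Mode = 37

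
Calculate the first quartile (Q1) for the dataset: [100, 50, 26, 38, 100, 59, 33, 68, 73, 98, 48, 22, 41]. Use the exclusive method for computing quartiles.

35.5

Step 1: Sort the data: [22, 26, 33, 38, 41, 48, 50, 59, 68, 73, 98, 100, 100]
Step 2: n = 13
Step 3: Using the exclusive quartile method:
  Q1 = 35.5
  Q2 (median) = 50
  Q3 = 85.5
  IQR = Q3 - Q1 = 85.5 - 35.5 = 50
Step 4: Q1 = 35.5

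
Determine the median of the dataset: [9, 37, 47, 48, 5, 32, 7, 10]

21

Step 1: Sort the data in ascending order: [5, 7, 9, 10, 32, 37, 47, 48]
Step 2: The number of values is n = 8.
Step 3: Since n is even, the median is the average of positions 4 and 5:
  Median = (10 + 32) / 2 = 21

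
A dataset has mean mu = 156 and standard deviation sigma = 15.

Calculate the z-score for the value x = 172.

1.0667

Step 1: Recall the z-score formula: z = (x - mu) / sigma
Step 2: Substitute values: z = (172 - 156) / 15
Step 3: z = 16 / 15 = 1.0667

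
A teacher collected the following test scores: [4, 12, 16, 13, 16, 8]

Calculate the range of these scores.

12

Step 1: Identify the maximum value: max = 16
Step 2: Identify the minimum value: min = 4
Step 3: Range = max - min = 16 - 4 = 12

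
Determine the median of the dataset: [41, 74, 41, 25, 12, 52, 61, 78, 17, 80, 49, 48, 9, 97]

48.5

Step 1: Sort the data in ascending order: [9, 12, 17, 25, 41, 41, 48, 49, 52, 61, 74, 78, 80, 97]
Step 2: The number of values is n = 14.
Step 3: Since n is even, the median is the average of positions 7 and 8:
  Median = (48 + 49) / 2 = 48.5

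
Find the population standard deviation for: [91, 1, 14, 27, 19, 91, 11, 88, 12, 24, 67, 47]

32.8634

Step 1: Compute the mean: 41
Step 2: Sum of squared deviations from the mean: 12960
Step 3: Population variance = 12960 / 12 = 1080
Step 4: Standard deviation = sqrt(1080) = 32.8634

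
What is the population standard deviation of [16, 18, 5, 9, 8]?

4.9558

Step 1: Compute the mean: 11.2
Step 2: Sum of squared deviations from the mean: 122.8
Step 3: Population variance = 122.8 / 5 = 24.56
Step 4: Standard deviation = sqrt(24.56) = 4.9558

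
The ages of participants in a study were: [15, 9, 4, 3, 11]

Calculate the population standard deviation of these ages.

4.4542

Step 1: Compute the mean: 8.4
Step 2: Sum of squared deviations from the mean: 99.2
Step 3: Population variance = 99.2 / 5 = 19.84
Step 4: Standard deviation = sqrt(19.84) = 4.4542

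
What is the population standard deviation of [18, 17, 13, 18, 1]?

6.4684

Step 1: Compute the mean: 13.4
Step 2: Sum of squared deviations from the mean: 209.2
Step 3: Population variance = 209.2 / 5 = 41.84
Step 4: Standard deviation = sqrt(41.84) = 6.4684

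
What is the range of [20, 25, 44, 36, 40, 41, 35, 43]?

24

Step 1: Identify the maximum value: max = 44
Step 2: Identify the minimum value: min = 20
Step 3: Range = max - min = 44 - 20 = 24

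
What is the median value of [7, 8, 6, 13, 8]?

8

Step 1: Sort the data in ascending order: [6, 7, 8, 8, 13]
Step 2: The number of values is n = 5.
Step 3: Since n is odd, the median is the middle value at position 3: 8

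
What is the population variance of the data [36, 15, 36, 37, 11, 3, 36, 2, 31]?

201.7778

Step 1: Compute the mean: (36 + 15 + 36 + 37 + 11 + 3 + 36 + 2 + 31) / 9 = 23
Step 2: Compute squared deviations from the mean:
  (36 - 23)^2 = 169
  (15 - 23)^2 = 64
  (36 - 23)^2 = 169
  (37 - 23)^2 = 196
  (11 - 23)^2 = 144
  (3 - 23)^2 = 400
  (36 - 23)^2 = 169
  (2 - 23)^2 = 441
  (31 - 23)^2 = 64
Step 3: Sum of squared deviations = 1816
Step 4: Population variance = 1816 / 9 = 201.7778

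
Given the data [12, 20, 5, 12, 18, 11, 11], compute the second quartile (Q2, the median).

12

Step 1: Sort the data: [5, 11, 11, 12, 12, 18, 20]
Step 2: n = 7
Step 3: Q2 is the median. Since n is odd, it is the middle value at position 4: 12
Step 4: Q2 = 12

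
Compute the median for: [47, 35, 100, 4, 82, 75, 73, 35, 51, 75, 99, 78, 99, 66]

74

Step 1: Sort the data in ascending order: [4, 35, 35, 47, 51, 66, 73, 75, 75, 78, 82, 99, 99, 100]
Step 2: The number of values is n = 14.
Step 3: Since n is even, the median is the average of positions 7 and 8:
  Median = (73 + 75) / 2 = 74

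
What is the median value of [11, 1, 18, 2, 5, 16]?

8

Step 1: Sort the data in ascending order: [1, 2, 5, 11, 16, 18]
Step 2: The number of values is n = 6.
Step 3: Since n is even, the median is the average of positions 3 and 4:
  Median = (5 + 11) / 2 = 8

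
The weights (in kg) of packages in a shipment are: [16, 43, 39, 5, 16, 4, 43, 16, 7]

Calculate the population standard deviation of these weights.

15.3043

Step 1: Compute the mean: 21
Step 2: Sum of squared deviations from the mean: 2108
Step 3: Population variance = 2108 / 9 = 234.2222
Step 4: Standard deviation = sqrt(234.2222) = 15.3043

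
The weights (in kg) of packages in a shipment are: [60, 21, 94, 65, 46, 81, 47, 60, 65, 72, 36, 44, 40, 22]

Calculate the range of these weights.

73

Step 1: Identify the maximum value: max = 94
Step 2: Identify the minimum value: min = 21
Step 3: Range = max - min = 94 - 21 = 73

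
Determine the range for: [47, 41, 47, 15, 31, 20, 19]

32

Step 1: Identify the maximum value: max = 47
Step 2: Identify the minimum value: min = 15
Step 3: Range = max - min = 47 - 15 = 32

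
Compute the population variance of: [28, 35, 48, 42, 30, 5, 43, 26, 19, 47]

166.41

Step 1: Compute the mean: (28 + 35 + 48 + 42 + 30 + 5 + 43 + 26 + 19 + 47) / 10 = 32.3
Step 2: Compute squared deviations from the mean:
  (28 - 32.3)^2 = 18.49
  (35 - 32.3)^2 = 7.29
  (48 - 32.3)^2 = 246.49
  (42 - 32.3)^2 = 94.09
  (30 - 32.3)^2 = 5.29
  (5 - 32.3)^2 = 745.29
  (43 - 32.3)^2 = 114.49
  (26 - 32.3)^2 = 39.69
  (19 - 32.3)^2 = 176.89
  (47 - 32.3)^2 = 216.09
Step 3: Sum of squared deviations = 1664.1
Step 4: Population variance = 1664.1 / 10 = 166.41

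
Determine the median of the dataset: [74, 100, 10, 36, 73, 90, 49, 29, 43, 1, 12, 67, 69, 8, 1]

43

Step 1: Sort the data in ascending order: [1, 1, 8, 10, 12, 29, 36, 43, 49, 67, 69, 73, 74, 90, 100]
Step 2: The number of values is n = 15.
Step 3: Since n is odd, the median is the middle value at position 8: 43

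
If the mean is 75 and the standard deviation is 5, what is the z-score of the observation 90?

3

Step 1: Recall the z-score formula: z = (x - mu) / sigma
Step 2: Substitute values: z = (90 - 75) / 5
Step 3: z = 15 / 5 = 3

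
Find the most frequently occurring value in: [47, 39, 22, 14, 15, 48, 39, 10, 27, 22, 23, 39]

39

Step 1: Count the frequency of each value:
  10: appears 1 time(s)
  14: appears 1 time(s)
  15: appears 1 time(s)
  22: appears 2 time(s)
  23: appears 1 time(s)
  27: appears 1 time(s)
  39: appears 3 time(s)
  47: appears 1 time(s)
  48: appears 1 time(s)
Step 2: The value 39 appears most frequently (3 times).
Step 3: Mode = 39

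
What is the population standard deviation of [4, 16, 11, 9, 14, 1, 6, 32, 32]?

10.64

Step 1: Compute the mean: 13.8889
Step 2: Sum of squared deviations from the mean: 1018.8889
Step 3: Population variance = 1018.8889 / 9 = 113.2099
Step 4: Standard deviation = sqrt(113.2099) = 10.64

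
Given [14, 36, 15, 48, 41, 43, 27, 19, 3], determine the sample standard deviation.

15.5161

Step 1: Compute the mean: 27.3333
Step 2: Sum of squared deviations from the mean: 1926
Step 3: Sample variance = 1926 / 8 = 240.75
Step 4: Standard deviation = sqrt(240.75) = 15.5161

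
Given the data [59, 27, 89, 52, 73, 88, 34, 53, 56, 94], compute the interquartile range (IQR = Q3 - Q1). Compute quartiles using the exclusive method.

40.75

Step 1: Sort the data: [27, 34, 52, 53, 56, 59, 73, 88, 89, 94]
Step 2: n = 10
Step 3: Using the exclusive quartile method:
  Q1 = 47.5
  Q2 (median) = 57.5
  Q3 = 88.25
  IQR = Q3 - Q1 = 88.25 - 47.5 = 40.75
Step 4: IQR = 40.75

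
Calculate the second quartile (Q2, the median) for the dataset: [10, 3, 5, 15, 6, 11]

8

Step 1: Sort the data: [3, 5, 6, 10, 11, 15]
Step 2: n = 6
Step 3: Q2 is the median. Since n is even, it is the average of the values at positions 3 and 4:
  Q2 = (6 + 10) / 2 = 8
Step 4: Q2 = 8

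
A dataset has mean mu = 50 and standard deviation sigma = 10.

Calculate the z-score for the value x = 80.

3

Step 1: Recall the z-score formula: z = (x - mu) / sigma
Step 2: Substitute values: z = (80 - 50) / 10
Step 3: z = 30 / 10 = 3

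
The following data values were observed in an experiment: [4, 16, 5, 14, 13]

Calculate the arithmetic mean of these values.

10.4

Step 1: Sum all values: 4 + 16 + 5 + 14 + 13 = 52
Step 2: Count the number of values: n = 5
Step 3: Mean = sum / n = 52 / 5 = 10.4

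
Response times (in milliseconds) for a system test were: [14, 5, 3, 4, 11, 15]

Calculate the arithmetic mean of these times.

8.6667

Step 1: Sum all values: 14 + 5 + 3 + 4 + 11 + 15 = 52
Step 2: Count the number of values: n = 6
Step 3: Mean = sum / n = 52 / 6 = 8.6667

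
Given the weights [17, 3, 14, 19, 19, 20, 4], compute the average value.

13.7143

Step 1: Sum all values: 17 + 3 + 14 + 19 + 19 + 20 + 4 = 96
Step 2: Count the number of values: n = 7
Step 3: Mean = sum / n = 96 / 7 = 13.7143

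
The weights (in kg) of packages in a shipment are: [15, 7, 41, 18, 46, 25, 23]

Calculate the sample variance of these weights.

195.6667

Step 1: Compute the mean: (15 + 7 + 41 + 18 + 46 + 25 + 23) / 7 = 25
Step 2: Compute squared deviations from the mean:
  (15 - 25)^2 = 100
  (7 - 25)^2 = 324
  (41 - 25)^2 = 256
  (18 - 25)^2 = 49
  (46 - 25)^2 = 441
  (25 - 25)^2 = 0
  (23 - 25)^2 = 4
Step 3: Sum of squared deviations = 1174
Step 4: Sample variance = 1174 / 6 = 195.6667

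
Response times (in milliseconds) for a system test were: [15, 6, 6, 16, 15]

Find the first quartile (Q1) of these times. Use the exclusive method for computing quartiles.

6

Step 1: Sort the data: [6, 6, 15, 15, 16]
Step 2: n = 5
Step 3: Using the exclusive quartile method:
  Q1 = 6
  Q2 (median) = 15
  Q3 = 15.5
  IQR = Q3 - Q1 = 15.5 - 6 = 9.5
Step 4: Q1 = 6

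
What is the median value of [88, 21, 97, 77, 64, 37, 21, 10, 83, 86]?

70.5

Step 1: Sort the data in ascending order: [10, 21, 21, 37, 64, 77, 83, 86, 88, 97]
Step 2: The number of values is n = 10.
Step 3: Since n is even, the median is the average of positions 5 and 6:
  Median = (64 + 77) / 2 = 70.5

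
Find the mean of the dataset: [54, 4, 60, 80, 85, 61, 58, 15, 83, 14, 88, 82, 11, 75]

55

Step 1: Sum all values: 54 + 4 + 60 + 80 + 85 + 61 + 58 + 15 + 83 + 14 + 88 + 82 + 11 + 75 = 770
Step 2: Count the number of values: n = 14
Step 3: Mean = sum / n = 770 / 14 = 55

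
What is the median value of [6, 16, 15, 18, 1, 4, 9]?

9

Step 1: Sort the data in ascending order: [1, 4, 6, 9, 15, 16, 18]
Step 2: The number of values is n = 7.
Step 3: Since n is odd, the median is the middle value at position 4: 9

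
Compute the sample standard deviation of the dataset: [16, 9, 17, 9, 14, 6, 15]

4.2314

Step 1: Compute the mean: 12.2857
Step 2: Sum of squared deviations from the mean: 107.4286
Step 3: Sample variance = 107.4286 / 6 = 17.9048
Step 4: Standard deviation = sqrt(17.9048) = 4.2314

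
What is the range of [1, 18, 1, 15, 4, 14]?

17

Step 1: Identify the maximum value: max = 18
Step 2: Identify the minimum value: min = 1
Step 3: Range = max - min = 18 - 1 = 17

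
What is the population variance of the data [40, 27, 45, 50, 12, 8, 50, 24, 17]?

238.4444

Step 1: Compute the mean: (40 + 27 + 45 + 50 + 12 + 8 + 50 + 24 + 17) / 9 = 30.3333
Step 2: Compute squared deviations from the mean:
  (40 - 30.3333)^2 = 93.4444
  (27 - 30.3333)^2 = 11.1111
  (45 - 30.3333)^2 = 215.1111
  (50 - 30.3333)^2 = 386.7778
  (12 - 30.3333)^2 = 336.1111
  (8 - 30.3333)^2 = 498.7778
  (50 - 30.3333)^2 = 386.7778
  (24 - 30.3333)^2 = 40.1111
  (17 - 30.3333)^2 = 177.7778
Step 3: Sum of squared deviations = 2146
Step 4: Population variance = 2146 / 9 = 238.4444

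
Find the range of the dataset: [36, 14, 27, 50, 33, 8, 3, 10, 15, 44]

47

Step 1: Identify the maximum value: max = 50
Step 2: Identify the minimum value: min = 3
Step 3: Range = max - min = 50 - 3 = 47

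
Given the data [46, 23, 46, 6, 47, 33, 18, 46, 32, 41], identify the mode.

46

Step 1: Count the frequency of each value:
  6: appears 1 time(s)
  18: appears 1 time(s)
  23: appears 1 time(s)
  32: appears 1 time(s)
  33: appears 1 time(s)
  41: appears 1 time(s)
  46: appears 3 time(s)
  47: appears 1 time(s)
Step 2: The value 46 appears most frequently (3 times).
Step 3: Mode = 46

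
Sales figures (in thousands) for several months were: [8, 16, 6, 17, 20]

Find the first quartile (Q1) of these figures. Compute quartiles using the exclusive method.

7

Step 1: Sort the data: [6, 8, 16, 17, 20]
Step 2: n = 5
Step 3: Using the exclusive quartile method:
  Q1 = 7
  Q2 (median) = 16
  Q3 = 18.5
  IQR = Q3 - Q1 = 18.5 - 7 = 11.5
Step 4: Q1 = 7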